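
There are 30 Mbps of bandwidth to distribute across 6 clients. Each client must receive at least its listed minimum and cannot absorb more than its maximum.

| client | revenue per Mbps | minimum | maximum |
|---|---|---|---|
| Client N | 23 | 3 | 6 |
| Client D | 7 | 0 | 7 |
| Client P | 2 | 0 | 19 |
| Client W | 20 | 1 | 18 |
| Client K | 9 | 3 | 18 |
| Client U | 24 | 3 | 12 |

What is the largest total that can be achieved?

Meeting every minimum uses 3+0+0+1+3+3 = 10 Mbps, leaving 20.
Order the clients by revenue per Mbps: Client U 24 > Client N 23 > Client W 20 > Client K 9 > Client D 7 > Client P 2.
Client U: +9 to 12 (cap) — 11 left.
Give Client N 3 more to hit its cap of 6 — 8 left.
Only 8 left; Client W takes them to reach 9.
Total = 23×6 + 20×9 + 9×3 + 24×12 = 633.

633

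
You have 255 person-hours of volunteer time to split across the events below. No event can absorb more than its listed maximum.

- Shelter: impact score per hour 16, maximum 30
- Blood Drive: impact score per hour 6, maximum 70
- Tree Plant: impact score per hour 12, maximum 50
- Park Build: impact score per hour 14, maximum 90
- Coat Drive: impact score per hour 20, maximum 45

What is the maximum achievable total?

3480

Highest impact score per hour first: Coat Drive 20 > Shelter 16 > Park Build 14 > Tree Plant 12 > Blood Drive 6.
Coat Drive: +45 to 45 (cap) — 210 left.
Give Shelter 30 to hit its cap of 30 — 180 left.
Park Build takes 90 to reach its cap of 90 — 90 left.
Tree Plant takes 50 to reach its cap of 50 — 40 left.
Only 40 left; Blood Drive takes them to reach 40.
Total = 16×30 + 6×40 + 12×50 + 14×90 + 20×45 = 3480.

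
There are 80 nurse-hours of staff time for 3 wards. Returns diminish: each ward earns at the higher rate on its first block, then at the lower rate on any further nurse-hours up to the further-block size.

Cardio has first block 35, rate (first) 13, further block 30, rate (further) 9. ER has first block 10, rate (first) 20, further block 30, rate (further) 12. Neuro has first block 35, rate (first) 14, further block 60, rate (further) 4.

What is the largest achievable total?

1145

Treat each block as its own option and order by rate: ER/first 20 > Neuro/first 14 > Cardio/first 13 > ER/second 12 > Cardio/second 9 > Neuro/second 4.
Fill ER first block (10 at 20) → 70 left.
Neuro/first (14): +35 → 35 left.
Fill Cardio first block (35 at 13) → 0 left.
Total = 20×10 + 14×35 + 13×35 = 1145.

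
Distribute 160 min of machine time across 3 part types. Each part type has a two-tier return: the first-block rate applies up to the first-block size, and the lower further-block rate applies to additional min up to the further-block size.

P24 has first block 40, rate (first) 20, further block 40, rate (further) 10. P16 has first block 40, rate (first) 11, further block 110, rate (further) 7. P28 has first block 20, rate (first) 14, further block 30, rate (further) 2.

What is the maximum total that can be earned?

2060

Order all 6 blocks by rate: P24/first 20 > P28/first 14 > P16/first 11 > P24/second 10 > P16/second 7 > P28/second 2.
Fill P24 first block (40 at 20) — 120 left.
P28/first (14): +20 — 100 left.
P16/first (11): +40 — 60 left.
Fill P24 second block (40 at 10) — 20 left.
20 remain; put them into P16 second at 7.
Total = 20×40 + 14×20 + 11×40 + 10×40 + 7×20 = 2060.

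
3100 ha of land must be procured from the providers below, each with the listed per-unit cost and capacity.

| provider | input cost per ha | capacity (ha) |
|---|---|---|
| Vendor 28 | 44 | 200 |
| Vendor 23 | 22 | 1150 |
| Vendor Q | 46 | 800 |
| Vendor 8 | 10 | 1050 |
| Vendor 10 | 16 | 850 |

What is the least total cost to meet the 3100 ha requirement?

51600

Fill from the cheapest provider first.
Vendor 8 at 10: take all 1050 ha ; 2050 still needed.
Vendor 10 (16): use full 850 ; 1200 ha to go.
Vendor 23 at 22: take all 1150 ha ; 50 still needed.
Vendor 28 (44): take the remaining 50 ; done.
Vendor Q: unused.
Cost = 1050×10 + 850×16 + 1150×22 + 50×44 = 51600.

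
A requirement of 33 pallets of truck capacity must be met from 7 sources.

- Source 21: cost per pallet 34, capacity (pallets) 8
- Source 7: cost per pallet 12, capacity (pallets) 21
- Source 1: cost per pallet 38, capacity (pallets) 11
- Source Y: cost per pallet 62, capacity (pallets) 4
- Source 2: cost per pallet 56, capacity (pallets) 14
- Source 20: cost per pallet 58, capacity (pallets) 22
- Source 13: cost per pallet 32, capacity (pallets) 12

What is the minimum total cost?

636

Use sources in increasing cost order.
Source 7 (12): use full 21 — 12 pallets to go.
Take 12 from Source 13 at 32 — need 0 more.
Source 21, Source 1, Source 2, Source 20, Source Y: unused.
Cost = 21×12 + 12×32 = 636.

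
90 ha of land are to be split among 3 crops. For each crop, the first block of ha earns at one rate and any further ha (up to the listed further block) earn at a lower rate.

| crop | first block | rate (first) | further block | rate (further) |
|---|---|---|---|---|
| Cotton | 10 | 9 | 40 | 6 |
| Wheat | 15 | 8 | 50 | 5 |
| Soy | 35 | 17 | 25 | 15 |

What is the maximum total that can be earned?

1210

Order all 6 blocks by rate: Soy/tier1 17 > Soy/tier2 15 > Cotton/tier1 9 > Wheat/tier1 8 > Cotton/tier2 6 > Wheat/tier2 5.
Soy tier1 at 17: fill all 35 — 55 left.
Soy tier2 at 15: fill all 25 — 30 left.
Fill Cotton tier1 block (10 at 9) — 20 left.
Wheat/tier1 (8): +15 — 5 left.
Cotton tier2 at 6: only 5 left, fill 5.
Total = 17×35 + 15×25 + 9×10 + 8×15 + 6×5 = 1210.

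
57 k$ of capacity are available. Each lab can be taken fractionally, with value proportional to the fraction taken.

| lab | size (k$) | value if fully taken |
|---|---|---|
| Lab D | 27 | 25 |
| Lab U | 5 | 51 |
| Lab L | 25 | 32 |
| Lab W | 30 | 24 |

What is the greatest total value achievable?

Rank by value-to-size ratio: Lab U 51/5≈10.2, Lab L 32/25≈1.28, Lab D 25/27≈0.926, Lab W 24/30≈0.8.
Take all of Lab U (5 k$, value 51) — 52 k$ left.
Take all of Lab L (25 k$, value 32) — 27 k$ left.
All 27 k$ of Lab D fit (value 25) — 0 remain.
Total value = 108.

108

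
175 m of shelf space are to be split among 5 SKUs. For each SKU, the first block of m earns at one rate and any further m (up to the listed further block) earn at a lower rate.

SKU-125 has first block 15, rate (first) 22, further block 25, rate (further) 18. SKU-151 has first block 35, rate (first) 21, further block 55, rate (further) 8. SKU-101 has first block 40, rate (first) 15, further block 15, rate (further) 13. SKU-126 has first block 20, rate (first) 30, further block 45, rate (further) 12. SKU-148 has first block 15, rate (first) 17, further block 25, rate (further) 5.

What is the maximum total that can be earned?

Order all 10 blocks by rate: SKU-126/T1 30 > SKU-125/T1 22 > SKU-151/T1 21 > SKU-125/T2 18 > SKU-148/T1 17 > SKU-101/T1 15 > SKU-101/T2 13 > SKU-126/T2 12 > SKU-151/T2 8 > SKU-148/T2 5.
SKU-126 T1 at 30: fill all 20 — 155 left.
SKU-125/T1 (22): +15 — 140 left.
SKU-151/T1 (21): +35 — 105 left.
Fill SKU-125 T2 block (25 at 18) — 80 left.
Fill SKU-148 T1 block (15 at 17) — 65 left.
SKU-101 T1 at 15: fill all 40 — 25 left.
Fill SKU-101 T2 block (15 at 13) — 10 left.
SKU-126 T2 at 12: only 10 left, fill 10.
Total = 30×20 + 22×15 + 21×35 + 18×25 + 17×15 + 15×40 + 13×15 + 12×10 = 3285.

3285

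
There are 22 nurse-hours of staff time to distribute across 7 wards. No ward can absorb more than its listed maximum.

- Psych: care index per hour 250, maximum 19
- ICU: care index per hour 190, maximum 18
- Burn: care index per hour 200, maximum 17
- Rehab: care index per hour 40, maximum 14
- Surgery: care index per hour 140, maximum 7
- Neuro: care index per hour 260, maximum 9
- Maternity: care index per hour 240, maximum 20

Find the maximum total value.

Rank by care index per hour: Neuro 260 > Psych 250 > Maternity 240 > Burn 200 > ICU 190 > Surgery 140 > Rehab 40.
Neuro: +9 to 9 (cap) — 13 left.
Psych: +13 (room for 19) → 13. Pool exhausted.
Total = 250×13 + 260×9 = 5590.

5590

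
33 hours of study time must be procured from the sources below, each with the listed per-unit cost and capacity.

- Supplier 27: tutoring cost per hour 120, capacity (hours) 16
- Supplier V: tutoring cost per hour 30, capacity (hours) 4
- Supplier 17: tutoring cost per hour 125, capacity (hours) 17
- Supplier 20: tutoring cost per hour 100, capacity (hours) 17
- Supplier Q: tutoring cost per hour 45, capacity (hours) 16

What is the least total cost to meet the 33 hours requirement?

Cheapest first:
Take 4 from Supplier V at 30 — need 29 more.
Supplier Q at 45: take all 16 hours — 13 still needed.
Take 13 from Supplier 20 at 100 to finish.
Supplier 27, Supplier 17: unused.
Cost = 4×30 + 16×45 + 13×100 = 2140.

2140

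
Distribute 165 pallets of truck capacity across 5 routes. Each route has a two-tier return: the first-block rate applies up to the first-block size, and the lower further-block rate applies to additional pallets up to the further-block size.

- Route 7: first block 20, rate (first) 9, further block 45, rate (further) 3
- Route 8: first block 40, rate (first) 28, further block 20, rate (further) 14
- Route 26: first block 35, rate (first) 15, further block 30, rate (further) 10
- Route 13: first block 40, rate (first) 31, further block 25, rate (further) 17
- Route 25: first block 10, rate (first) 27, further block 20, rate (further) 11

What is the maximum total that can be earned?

3790

Order all 10 blocks by rate: Route 13/first 31 > Route 8/first 28 > Route 25/first 27 > Route 13/second 17 > Route 26/first 15 > Route 8/second 14 > Route 25/second 11 > Route 26/second 10 > Route 7/first 9 > Route 7/second 3.
Route 13 first at 31: fill all 40 ; 125 left.
Route 8 first at 28: fill all 40 ; 85 left.
Route 25/first (27): +10 ; 75 left.
Route 13 second at 17: fill all 25 ; 50 left.
Fill Route 26 first block (35 at 15) ; 15 left.
15 remain; put them into Route 8 second at 14.
Total = 31×40 + 28×40 + 27×10 + 17×25 + 15×35 + 14×15 = 3790.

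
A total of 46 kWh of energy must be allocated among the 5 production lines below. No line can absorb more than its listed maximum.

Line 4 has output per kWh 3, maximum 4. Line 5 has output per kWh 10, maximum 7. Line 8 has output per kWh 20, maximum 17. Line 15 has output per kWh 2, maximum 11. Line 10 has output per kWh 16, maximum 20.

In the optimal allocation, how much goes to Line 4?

Rank by output per kWh: Line 8 20 > Line 10 16 > Line 5 10 > Line 4 3 > Line 15 2.
Give Line 8 17 to hit its cap of 17 — 29 left.
Line 10 takes 20 to reach its cap of 20 — 9 left.
Give Line 5 7 to hit its cap of 7 — 2 left.
Line 4: +2 (room for 4) → 2. Pool exhausted.

2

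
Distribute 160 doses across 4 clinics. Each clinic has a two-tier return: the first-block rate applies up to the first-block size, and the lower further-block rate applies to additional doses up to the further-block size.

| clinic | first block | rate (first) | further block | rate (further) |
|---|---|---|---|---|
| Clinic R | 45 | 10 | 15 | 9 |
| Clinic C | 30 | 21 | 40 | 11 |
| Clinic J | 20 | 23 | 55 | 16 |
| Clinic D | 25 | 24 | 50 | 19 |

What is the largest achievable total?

Rank every tier by rate: Clinic D/tier1 24 > Clinic J/tier1 23 > Clinic C/tier1 21 > Clinic D/tier2 19 > Clinic J/tier2 16 > Clinic C/tier2 11 > Clinic R/tier1 10 > Clinic R/tier2 9.
Clinic D/tier1 (24): +25 ; 135 left.
Clinic J tier1 at 23: fill all 20 ; 115 left.
Fill Clinic C tier1 block (30 at 21) ; 85 left.
Clinic D tier2 at 19: fill all 50 ; 35 left.
35 remain; put them into Clinic J tier2 at 16.
Total = 24×25 + 23×20 + 21×30 + 19×50 + 16×35 = 3200.

3200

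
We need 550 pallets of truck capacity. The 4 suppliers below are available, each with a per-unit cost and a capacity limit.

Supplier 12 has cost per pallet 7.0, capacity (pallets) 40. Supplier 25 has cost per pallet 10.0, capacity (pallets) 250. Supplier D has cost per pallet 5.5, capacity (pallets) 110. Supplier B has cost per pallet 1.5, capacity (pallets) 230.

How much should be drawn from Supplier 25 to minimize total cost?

170

Fill from the cheapest supplier first.
Supplier B (1.5): use full 230 → 320 pallets to go.
Supplier D at 5.5: take all 110 pallets → 210 still needed.
Supplier 12 at 7.0: take all 40 pallets → 170 still needed.
Take 170 from Supplier 25 at 10.0 to finish.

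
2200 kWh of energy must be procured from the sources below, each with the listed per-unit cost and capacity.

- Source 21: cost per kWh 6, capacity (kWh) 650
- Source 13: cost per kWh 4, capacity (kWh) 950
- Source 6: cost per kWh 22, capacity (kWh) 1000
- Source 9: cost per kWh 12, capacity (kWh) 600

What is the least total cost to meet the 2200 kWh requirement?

14900

Fill from the cheapest source first.
Take 950 from Source 13 at 4 — need 1250 more.
Source 21 at 6: take all 650 kWh — 600 still needed.
Source 9 (12): use full 600 — 0 kWh to go.
Source 6: unused.
Cost = 950×4 + 650×6 + 600×12 = 14900.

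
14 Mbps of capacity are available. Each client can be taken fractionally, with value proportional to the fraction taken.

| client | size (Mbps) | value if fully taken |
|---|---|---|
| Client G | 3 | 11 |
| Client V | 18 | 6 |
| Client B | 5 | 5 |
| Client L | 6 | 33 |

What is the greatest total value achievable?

Rank by value-to-size ratio: Client L 33/6≈5.5, Client G 11/3≈3.67, Client B 5/5≈1, Client V 6/18≈0.333.
Take all of Client L (6 Mbps, value 33) ; 8 Mbps left.
Take all of Client G (3 Mbps, value 11) ; 5 Mbps left.
Take all of Client B (5 Mbps, value 5) ; 0 Mbps left.
Total value = 49.

49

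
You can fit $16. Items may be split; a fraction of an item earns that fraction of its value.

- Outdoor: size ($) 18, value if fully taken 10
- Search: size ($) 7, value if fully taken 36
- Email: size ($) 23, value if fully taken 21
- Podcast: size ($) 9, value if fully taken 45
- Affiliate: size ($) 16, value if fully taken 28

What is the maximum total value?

Best value per unit of size first: Search 36/7≈5.14, Podcast 45/9≈5, Affiliate 28/16≈1.75, Email 21/23≈0.913, Outdoor 10/18≈0.556.
All 7 $ of Search fit (value 36) ; 9 remain.
All 9 $ of Podcast fit (value 45) ; 0 remain.
Total value = 81.

81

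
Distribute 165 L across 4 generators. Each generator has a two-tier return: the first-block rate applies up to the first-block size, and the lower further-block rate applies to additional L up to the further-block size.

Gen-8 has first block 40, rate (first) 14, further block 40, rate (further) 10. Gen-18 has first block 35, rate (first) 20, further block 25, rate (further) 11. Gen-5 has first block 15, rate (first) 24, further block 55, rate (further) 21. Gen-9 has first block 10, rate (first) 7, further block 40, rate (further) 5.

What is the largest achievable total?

2995

Treat each block as its own option and order by rate: Gen-5/T1 24 > Gen-5/T2 21 > Gen-18/T1 20 > Gen-8/T1 14 > Gen-18/T2 11 > Gen-8/T2 10 > Gen-9/T1 7 > Gen-9/T2 5.
Fill Gen-5 T1 block (15 at 24) → 150 left.
Gen-5 T2 at 21: fill all 55 → 95 left.
Gen-18/T1 (20): +35 → 60 left.
Fill Gen-8 T1 block (40 at 14) → 20 left.
20 remain; put them into Gen-18 T2 at 11.
Total = 24×15 + 21×55 + 20×35 + 14×40 + 11×20 = 2995.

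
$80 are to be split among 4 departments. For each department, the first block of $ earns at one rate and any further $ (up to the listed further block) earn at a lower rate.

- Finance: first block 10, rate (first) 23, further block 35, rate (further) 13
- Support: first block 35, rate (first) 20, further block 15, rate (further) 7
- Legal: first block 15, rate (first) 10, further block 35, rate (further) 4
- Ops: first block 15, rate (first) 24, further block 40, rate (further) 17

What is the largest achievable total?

Rank every tier by rate: Ops/tier1 24 > Finance/tier1 23 > Support/tier1 20 > Ops/tier2 17 > Finance/tier2 13 > Legal/tier1 10 > Support/tier2 7 > Legal/tier2 4.
Fill Ops tier1 block (15 at 24) — 65 left.
Finance tier1 at 23: fill all 10 — 55 left.
Support tier1 at 20: fill all 35 — 20 left.
20 remain; put them into Ops tier2 at 17.
Total = 24×15 + 23×10 + 20×35 + 17×20 = 1630.

1630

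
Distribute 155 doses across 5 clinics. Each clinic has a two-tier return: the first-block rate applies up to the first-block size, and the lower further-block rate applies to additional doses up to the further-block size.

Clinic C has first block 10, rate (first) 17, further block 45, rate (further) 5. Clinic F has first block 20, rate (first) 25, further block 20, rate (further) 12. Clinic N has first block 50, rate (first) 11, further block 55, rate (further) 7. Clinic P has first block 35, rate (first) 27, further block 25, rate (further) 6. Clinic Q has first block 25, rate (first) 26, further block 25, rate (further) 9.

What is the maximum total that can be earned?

3000

Order all 10 blocks by rate: Clinic P/T1 27 > Clinic Q/T1 26 > Clinic F/T1 25 > Clinic C/T1 17 > Clinic F/T2 12 > Clinic N/T1 11 > Clinic Q/T2 9 > Clinic N/T2 7 > Clinic P/T2 6 > Clinic C/T2 5.
Clinic P/T1 (27): +35 — 120 left.
Clinic Q T1 at 26: fill all 25 — 95 left.
Fill Clinic F T1 block (20 at 25) — 75 left.
Clinic C T1 at 17: fill all 10 — 65 left.
Clinic F T2 at 12: fill all 20 — 45 left.
45 remain; put them into Clinic N T1 at 11.
Total = 27×35 + 26×25 + 25×20 + 17×10 + 12×20 + 11×45 = 3000.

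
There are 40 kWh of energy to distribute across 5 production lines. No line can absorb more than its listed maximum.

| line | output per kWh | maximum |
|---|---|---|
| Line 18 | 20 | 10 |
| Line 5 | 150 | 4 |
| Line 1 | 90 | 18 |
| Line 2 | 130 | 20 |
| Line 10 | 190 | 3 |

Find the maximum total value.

Order the production lines by output per kWh: Line 10 190 > Line 5 150 > Line 2 130 > Line 1 90 > Line 18 20.
Line 10: +3 to 3 (cap) — 37 left.
Line 5 takes 4 to reach its cap of 4 — 33 left.
Line 2 takes 20 to reach its cap of 20 — 13 left.
Line 1: +13 (room for 18) → 13. Pool exhausted.
Total = 150×4 + 90×13 + 130×20 + 190×3 = 4940.

4940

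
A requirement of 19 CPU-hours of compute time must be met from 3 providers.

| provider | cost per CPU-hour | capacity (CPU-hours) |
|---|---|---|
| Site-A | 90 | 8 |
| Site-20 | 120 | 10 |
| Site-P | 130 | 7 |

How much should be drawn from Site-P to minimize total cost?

Cheapest first:
Site-A (90): use full 8 — 11 CPU-hours to go.
Site-20 at 120: take all 10 CPU-hours — 1 still needed.
Site-P at 130: take 1 of its 7 — requirement met.

1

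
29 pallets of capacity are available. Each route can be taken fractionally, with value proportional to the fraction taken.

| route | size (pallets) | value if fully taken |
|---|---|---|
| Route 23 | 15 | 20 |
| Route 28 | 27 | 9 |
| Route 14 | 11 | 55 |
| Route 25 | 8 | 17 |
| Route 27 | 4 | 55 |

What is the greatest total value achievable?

Rank by value-to-size ratio: Route 27 55/4≈13.8, Route 14 55/11≈5, Route 25 17/8≈2.12, Route 23 20/15≈1.33, Route 28 9/27≈0.333.
All 4 pallets of Route 27 fit (value 55) → 25 remain.
Take all of Route 14 (11 pallets, value 55) → 14 pallets left.
Take all of Route 25 (8 pallets, value 17) → 6 pallets left.
6 pallets left: a 6/15 share of Route 23 gives 20×6/15 = 8.
Total value = 135.

135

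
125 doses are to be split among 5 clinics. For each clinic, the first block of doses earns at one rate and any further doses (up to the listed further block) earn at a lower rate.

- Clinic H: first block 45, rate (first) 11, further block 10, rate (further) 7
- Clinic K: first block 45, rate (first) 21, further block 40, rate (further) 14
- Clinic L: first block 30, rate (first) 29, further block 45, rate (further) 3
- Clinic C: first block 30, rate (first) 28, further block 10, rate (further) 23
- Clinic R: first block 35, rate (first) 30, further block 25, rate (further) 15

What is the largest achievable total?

Rank every tier by rate: Clinic R/tier1 30 > Clinic L/tier1 29 > Clinic C/tier1 28 > Clinic C/tier2 23 > Clinic K/tier1 21 > Clinic R/tier2 15 > Clinic K/tier2 14 > Clinic H/tier1 11 > Clinic H/tier2 7 > Clinic L/tier2 3.
Clinic R tier1 at 30: fill all 35 ; 90 left.
Clinic L tier1 at 29: fill all 30 ; 60 left.
Clinic C/tier1 (28): +30 ; 30 left.
Clinic C tier2 at 23: fill all 10 ; 20 left.
20 remain; put them into Clinic K tier1 at 21.
Total = 30×35 + 29×30 + 28×30 + 23×10 + 21×20 = 3410.

3410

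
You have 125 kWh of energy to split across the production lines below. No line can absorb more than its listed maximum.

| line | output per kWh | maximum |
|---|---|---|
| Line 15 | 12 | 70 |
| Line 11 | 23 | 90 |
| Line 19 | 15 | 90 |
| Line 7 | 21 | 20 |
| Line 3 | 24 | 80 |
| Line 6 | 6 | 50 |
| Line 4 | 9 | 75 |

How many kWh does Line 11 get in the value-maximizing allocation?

45

Order the production lines by output per kWh: Line 3 24 > Line 11 23 > Line 7 21 > Line 19 15 > Line 15 12 > Line 4 9 > Line 6 6.
Line 3: +80 to 80 (cap) ; 45 left.
Only 45 left; Line 11 takes them to reach 45.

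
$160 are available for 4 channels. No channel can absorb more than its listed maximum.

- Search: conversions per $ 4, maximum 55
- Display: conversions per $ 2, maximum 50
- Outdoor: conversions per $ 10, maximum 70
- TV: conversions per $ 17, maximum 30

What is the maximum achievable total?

1440

Highest conversions per $ first: TV 17 > Outdoor 10 > Search 4 > Display 2.
TV: +30 to 30 (cap) ; 130 left.
Give Outdoor 70 to hit its cap of 70 ; 60 left.
Search takes 55 to reach its cap of 55 ; 5 left.
Display has room for 50 but only 5 remain, so it gets 5.
Total = 4×55 + 2×5 + 10×70 + 17×30 = 1440.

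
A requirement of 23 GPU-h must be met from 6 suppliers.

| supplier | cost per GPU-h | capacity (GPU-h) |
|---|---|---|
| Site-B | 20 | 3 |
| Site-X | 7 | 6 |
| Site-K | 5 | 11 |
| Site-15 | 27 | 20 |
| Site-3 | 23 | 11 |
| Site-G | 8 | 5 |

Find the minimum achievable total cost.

157

Use suppliers in increasing cost order.
Take 11 from Site-K at 5 → need 12 more.
Site-X at 7: take all 6 GPU-h → 6 still needed.
Site-G at 8: take all 5 GPU-h → 1 still needed.
Take 1 from Site-B at 20 to finish.
Site-3, Site-15: unused.
Cost = 11×5 + 6×7 + 5×8 + 1×20 = 157.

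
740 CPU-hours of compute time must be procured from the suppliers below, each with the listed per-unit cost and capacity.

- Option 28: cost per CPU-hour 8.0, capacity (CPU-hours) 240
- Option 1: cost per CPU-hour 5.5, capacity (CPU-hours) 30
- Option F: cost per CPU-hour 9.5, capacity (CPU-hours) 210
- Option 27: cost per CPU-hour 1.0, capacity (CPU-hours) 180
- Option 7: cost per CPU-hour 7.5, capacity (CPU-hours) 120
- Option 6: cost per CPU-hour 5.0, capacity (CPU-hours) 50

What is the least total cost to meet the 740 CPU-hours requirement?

4555

Use suppliers in increasing cost order.
Option 27 at 1.0: take all 180 CPU-hours ; 560 still needed.
Option 6 at 5.0: take all 50 CPU-hours ; 510 still needed.
Take 30 from Option 1 at 5.5 ; need 480 more.
Take 120 from Option 7 at 7.5 ; need 360 more.
Option 28 (8.0): use full 240 ; 120 CPU-hours to go.
Option F (9.5): take the remaining 120 ; done.
Cost = 180×1.0 + 50×5.0 + 30×5.5 + 120×7.5 + 240×8.0 + 120×9.5 = 4555.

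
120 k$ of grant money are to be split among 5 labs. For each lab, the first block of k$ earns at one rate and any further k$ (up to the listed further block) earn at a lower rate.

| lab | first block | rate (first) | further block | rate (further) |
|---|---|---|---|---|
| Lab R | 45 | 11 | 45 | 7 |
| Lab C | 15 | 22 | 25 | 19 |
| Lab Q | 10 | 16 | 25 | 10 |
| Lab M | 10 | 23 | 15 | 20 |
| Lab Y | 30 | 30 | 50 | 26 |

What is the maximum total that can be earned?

Rank every tier by rate: Lab Y/first 30 > Lab Y/second 26 > Lab M/first 23 > Lab C/first 22 > Lab M/second 20 > Lab C/second 19 > Lab Q/first 16 > Lab R/first 11 > Lab Q/second 10 > Lab R/second 7.
Fill Lab Y first block (30 at 30) ; 90 left.
Lab Y second at 26: fill all 50 ; 40 left.
Lab M first at 23: fill all 10 ; 30 left.
Lab C/first (22): +15 ; 15 left.
Fill Lab M second block (15 at 20) ; 0 left.
Total = 30×30 + 26×50 + 23×10 + 22×15 + 20×15 = 3060.

3060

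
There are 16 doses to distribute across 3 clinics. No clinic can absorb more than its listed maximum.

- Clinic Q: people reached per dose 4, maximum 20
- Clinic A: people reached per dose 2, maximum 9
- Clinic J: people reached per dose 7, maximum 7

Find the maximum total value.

Order the clinics by people reached per dose: Clinic J 7 > Clinic Q 4 > Clinic A 2.
Clinic J takes 7 to reach its cap of 7 ; 9 left.
Only 9 left; Clinic Q takes them to reach 9.
Total = 4×9 + 7×7 = 85.

85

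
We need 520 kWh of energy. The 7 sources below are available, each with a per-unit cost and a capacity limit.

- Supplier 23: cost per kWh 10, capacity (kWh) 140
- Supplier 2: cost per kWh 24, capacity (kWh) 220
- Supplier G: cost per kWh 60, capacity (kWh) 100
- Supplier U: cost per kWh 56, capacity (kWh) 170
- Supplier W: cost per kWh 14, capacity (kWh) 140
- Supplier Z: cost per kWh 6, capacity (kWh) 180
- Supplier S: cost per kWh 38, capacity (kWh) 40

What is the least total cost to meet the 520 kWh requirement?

Fill from the cheapest source first.
Supplier Z (6): use full 180 → 340 kWh to go.
Supplier 23 at 10: take all 140 kWh → 200 still needed.
Supplier W at 14: take all 140 kWh → 60 still needed.
Supplier 2 (24): take the remaining 60 → done.
Supplier S, Supplier U, Supplier G: unused.
Cost = 180×6 + 140×10 + 140×14 + 60×24 = 5880.

5880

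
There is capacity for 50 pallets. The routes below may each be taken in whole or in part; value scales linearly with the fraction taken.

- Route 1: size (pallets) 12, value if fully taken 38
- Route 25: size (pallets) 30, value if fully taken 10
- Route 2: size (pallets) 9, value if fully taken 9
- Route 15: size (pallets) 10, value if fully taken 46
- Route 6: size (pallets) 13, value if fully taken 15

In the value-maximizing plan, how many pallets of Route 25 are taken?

6

Sort by value density: Route 15 46/10≈4.6, Route 1 38/12≈3.17, Route 6 15/13≈1.15, Route 2 9/9≈1, Route 25 10/30≈0.333.
Route 15: take in full, 10 pallets for value 46 ; 40 left.
Route 1: take in full, 12 pallets for value 38 ; 28 left.
Take all of Route 6 (13 pallets, value 15) ; 15 pallets left.
All 9 pallets of Route 2 fit (value 9) ; 6 remain.
6 pallets left: a 6/30 share of Route 25 gives 10×6/30 = 2.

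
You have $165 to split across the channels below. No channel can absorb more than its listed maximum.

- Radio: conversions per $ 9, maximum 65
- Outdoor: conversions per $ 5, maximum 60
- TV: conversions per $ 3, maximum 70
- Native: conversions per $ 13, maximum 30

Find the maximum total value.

1305

Rank by conversions per $: Native 13 > Radio 9 > Outdoor 5 > TV 3.
Native takes 30 to reach its cap of 30 ; 135 left.
Radio: +65 to 65 (cap) ; 70 left.
Outdoor takes 60 to reach its cap of 60 ; 10 left.
Only 10 left; TV takes them to reach 10.
Total = 9×65 + 5×60 + 3×10 + 13×30 = 1305.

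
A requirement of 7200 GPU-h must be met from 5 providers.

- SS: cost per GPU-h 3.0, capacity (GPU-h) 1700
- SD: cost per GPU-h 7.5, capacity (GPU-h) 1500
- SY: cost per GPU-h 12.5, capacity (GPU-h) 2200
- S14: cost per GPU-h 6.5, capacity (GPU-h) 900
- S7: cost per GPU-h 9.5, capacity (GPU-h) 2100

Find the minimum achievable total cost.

54650

Cheapest first:
SS (3.0): use full 1700 → 5500 GPU-h to go.
S14 (6.5): use full 900 → 4600 GPU-h to go.
Take 1500 from SD at 7.5 → need 3100 more.
S7 at 9.5: take all 2100 GPU-h → 1000 still needed.
SY at 12.5: take 1000 of its 2200 → requirement met.
Cost = 1700×3.0 + 900×6.5 + 1500×7.5 + 2100×9.5 + 1000×12.5 = 54650.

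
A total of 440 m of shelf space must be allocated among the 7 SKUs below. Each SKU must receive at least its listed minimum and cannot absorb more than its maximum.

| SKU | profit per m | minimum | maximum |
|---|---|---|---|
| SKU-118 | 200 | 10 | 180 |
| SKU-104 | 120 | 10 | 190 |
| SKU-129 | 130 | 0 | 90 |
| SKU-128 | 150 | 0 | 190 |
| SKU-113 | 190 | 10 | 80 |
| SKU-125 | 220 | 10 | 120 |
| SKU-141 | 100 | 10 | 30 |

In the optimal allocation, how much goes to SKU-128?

Meeting every minimum uses 10+10+0+0+10+10+10 = 50 m, leaving 390.
Order the SKUs by profit per m: SKU-125 220 > SKU-118 200 > SKU-113 190 > SKU-128 150 > SKU-129 130 > SKU-104 120 > SKU-141 100.
Give SKU-125 110 more to hit its cap of 120 ; 280 left.
Give SKU-118 170 more to hit its cap of 180 ; 110 left.
SKU-113 takes 70 more to reach its cap of 80 ; 40 left.
SKU-128 has room for 190 more but only 40 remain, so it gets 40.

40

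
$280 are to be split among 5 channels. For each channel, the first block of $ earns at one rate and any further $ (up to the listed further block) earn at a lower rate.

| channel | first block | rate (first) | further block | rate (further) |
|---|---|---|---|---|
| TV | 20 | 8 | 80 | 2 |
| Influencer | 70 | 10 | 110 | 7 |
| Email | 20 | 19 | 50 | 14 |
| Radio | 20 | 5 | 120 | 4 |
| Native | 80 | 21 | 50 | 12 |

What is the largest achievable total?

Rank every tier by rate: Native/T1 21 > Email/T1 19 > Email/T2 14 > Native/T2 12 > Influencer/T1 10 > TV/T1 8 > Influencer/T2 7 > Radio/T1 5 > Radio/T2 4 > TV/T2 2.
Fill Native T1 block (80 at 21) ; 200 left.
Email/T1 (19): +20 ; 180 left.
Fill Email T2 block (50 at 14) ; 130 left.
Native T2 at 12: fill all 50 ; 80 left.
Fill Influencer T1 block (70 at 10) ; 10 left.
10 remain; put them into TV T1 at 8.
Total = 21×80 + 19×20 + 14×50 + 12×50 + 10×70 + 8×10 = 4140.

4140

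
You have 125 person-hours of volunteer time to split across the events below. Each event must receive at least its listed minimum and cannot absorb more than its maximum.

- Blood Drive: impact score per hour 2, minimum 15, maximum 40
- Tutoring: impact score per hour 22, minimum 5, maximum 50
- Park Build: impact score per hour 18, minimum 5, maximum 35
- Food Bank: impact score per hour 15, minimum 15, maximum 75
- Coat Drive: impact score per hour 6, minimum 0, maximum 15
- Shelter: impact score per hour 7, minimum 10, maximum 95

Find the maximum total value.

Meeting every minimum uses 15+5+5+15+0+10 = 50 person-hours, leaving 75.
Highest impact score per hour first: Tutoring 22 > Park Build 18 > Food Bank 15 > Shelter 7 > Coat Drive 6 > Blood Drive 2.
Tutoring: +45 to 50 (cap) → 30 left.
Park Build: +30 to 35 (cap) → 0 left.
Total = 2×15 + 22×50 + 18×35 + 15×15 + 7×10 = 2055.

2055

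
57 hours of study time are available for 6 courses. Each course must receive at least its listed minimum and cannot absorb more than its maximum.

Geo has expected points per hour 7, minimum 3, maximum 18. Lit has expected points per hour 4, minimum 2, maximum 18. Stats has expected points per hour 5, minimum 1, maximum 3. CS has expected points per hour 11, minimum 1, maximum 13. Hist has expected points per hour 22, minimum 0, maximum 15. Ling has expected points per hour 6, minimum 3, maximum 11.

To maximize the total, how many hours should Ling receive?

Meeting every minimum uses 3+2+1+1+0+3 = 10 hours, leaving 47.
Rank by expected points per hour: Hist 22 > CS 11 > Geo 7 > Ling 6 > Stats 5 > Lit 4.
Give Hist 15 more to hit its cap of 15 — 32 left.
CS: +12 to 13 (cap) — 20 left.
Geo: +15 to 18 (cap) — 5 left.
Ling: +5 (room for 8) → 8. Pool exhausted.

8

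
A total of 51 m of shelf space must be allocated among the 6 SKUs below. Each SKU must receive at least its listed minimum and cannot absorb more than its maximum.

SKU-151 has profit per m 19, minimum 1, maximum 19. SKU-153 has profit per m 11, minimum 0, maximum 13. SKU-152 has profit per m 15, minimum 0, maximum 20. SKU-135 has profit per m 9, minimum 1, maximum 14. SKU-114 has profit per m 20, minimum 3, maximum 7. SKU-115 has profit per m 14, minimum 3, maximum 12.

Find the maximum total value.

Meeting every minimum uses 1+0+0+1+3+3 = 8 m, leaving 43.
Highest profit per m first: SKU-114 20 > SKU-151 19 > SKU-152 15 > SKU-115 14 > SKU-153 11 > SKU-135 9.
Give SKU-114 4 more to hit its cap of 7 ; 39 left.
SKU-151 takes 18 more to reach its cap of 19 ; 21 left.
SKU-152 takes 20 more to reach its cap of 20 ; 1 left.
SKU-115 has room for 9 more but only 1 remain, so it gets 4.
Total = 19×19 + 15×20 + 9×1 + 20×7 + 14×4 = 866.

866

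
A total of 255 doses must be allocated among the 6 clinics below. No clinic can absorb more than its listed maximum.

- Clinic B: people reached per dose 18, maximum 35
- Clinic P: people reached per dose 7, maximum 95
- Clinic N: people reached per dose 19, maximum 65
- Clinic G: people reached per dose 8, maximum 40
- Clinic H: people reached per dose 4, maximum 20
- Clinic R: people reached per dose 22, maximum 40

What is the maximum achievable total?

3590

Rank by people reached per dose: Clinic R 22 > Clinic N 19 > Clinic B 18 > Clinic G 8 > Clinic P 7 > Clinic H 4.
Clinic R: +40 to 40 (cap) ; 215 left.
Give Clinic N 65 to hit its cap of 65 ; 150 left.
Clinic B takes 35 to reach its cap of 35 ; 115 left.
Clinic G takes 40 to reach its cap of 40 ; 75 left.
Only 75 left; Clinic P takes them to reach 75.
Total = 18×35 + 7×75 + 19×65 + 8×40 + 22×40 = 3590.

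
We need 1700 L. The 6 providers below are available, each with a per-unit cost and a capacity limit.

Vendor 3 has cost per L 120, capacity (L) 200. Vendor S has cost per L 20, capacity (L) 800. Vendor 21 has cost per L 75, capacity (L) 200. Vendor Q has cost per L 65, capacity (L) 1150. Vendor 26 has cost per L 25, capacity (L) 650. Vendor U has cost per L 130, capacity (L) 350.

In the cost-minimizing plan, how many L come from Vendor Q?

Cheapest first:
Vendor S at 20: take all 800 L — 900 still needed.
Take 650 from Vendor 26 at 25 — need 250 more.
Take 250 from Vendor Q at 65 to finish.
Vendor 21, Vendor 3, Vendor U: unused.

250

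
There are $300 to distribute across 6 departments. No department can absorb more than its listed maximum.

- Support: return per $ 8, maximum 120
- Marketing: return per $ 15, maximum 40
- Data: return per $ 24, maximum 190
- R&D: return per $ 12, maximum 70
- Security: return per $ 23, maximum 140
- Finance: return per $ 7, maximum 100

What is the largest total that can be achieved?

7090

Order the departments by return per $: Data 24 > Security 23 > Marketing 15 > R&D 12 > Support 8 > Finance 7.
Data takes 190 to reach its cap of 190 — 110 left.
Security has room for 140 but only 110 remain, so it gets 110.
Total = 24×190 + 23×110 = 7090.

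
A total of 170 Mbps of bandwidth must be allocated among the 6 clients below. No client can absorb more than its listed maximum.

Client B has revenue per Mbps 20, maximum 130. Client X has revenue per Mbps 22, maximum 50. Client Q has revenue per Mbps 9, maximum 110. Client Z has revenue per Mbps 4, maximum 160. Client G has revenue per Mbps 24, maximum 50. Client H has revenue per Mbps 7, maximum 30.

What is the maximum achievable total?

3700

Highest revenue per Mbps first: Client G 24 > Client X 22 > Client B 20 > Client Q 9 > Client H 7 > Client Z 4.
Give Client G 50 to hit its cap of 50 → 120 left.
Client X takes 50 to reach its cap of 50 → 70 left.
Client B: +70 (room for 130) → 70. Pool exhausted.
Total = 20×70 + 22×50 + 24×50 = 3700.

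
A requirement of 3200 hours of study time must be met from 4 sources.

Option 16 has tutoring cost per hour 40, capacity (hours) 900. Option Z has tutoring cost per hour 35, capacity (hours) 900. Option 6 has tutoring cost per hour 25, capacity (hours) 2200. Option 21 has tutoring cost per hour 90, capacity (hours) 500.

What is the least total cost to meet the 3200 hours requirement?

Use sources in increasing cost order.
Take 2200 from Option 6 at 25 → need 1000 more.
Option Z (35): use full 900 → 100 hours to go.
Option 16 at 40: take 100 of its 900 → requirement met.
Option 21: unused.
Cost = 2200×25 + 900×35 + 100×40 = 90500.

90500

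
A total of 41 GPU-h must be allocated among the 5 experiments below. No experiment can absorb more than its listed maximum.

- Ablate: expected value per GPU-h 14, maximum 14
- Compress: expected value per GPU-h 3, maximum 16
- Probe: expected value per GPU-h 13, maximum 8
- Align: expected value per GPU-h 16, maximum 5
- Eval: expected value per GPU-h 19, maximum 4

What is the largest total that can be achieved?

Order the experiments by expected value per GPU-h: Eval 19 > Align 16 > Ablate 14 > Probe 13 > Compress 3.
Eval: +4 to 4 (cap) ; 37 left.
Give Align 5 to hit its cap of 5 ; 32 left.
Ablate takes 14 to reach its cap of 14 ; 18 left.
Probe takes 8 to reach its cap of 8 ; 10 left.
Compress: +10 (room for 16) → 10. Pool exhausted.
Total = 14×14 + 3×10 + 13×8 + 16×5 + 19×4 = 486.

486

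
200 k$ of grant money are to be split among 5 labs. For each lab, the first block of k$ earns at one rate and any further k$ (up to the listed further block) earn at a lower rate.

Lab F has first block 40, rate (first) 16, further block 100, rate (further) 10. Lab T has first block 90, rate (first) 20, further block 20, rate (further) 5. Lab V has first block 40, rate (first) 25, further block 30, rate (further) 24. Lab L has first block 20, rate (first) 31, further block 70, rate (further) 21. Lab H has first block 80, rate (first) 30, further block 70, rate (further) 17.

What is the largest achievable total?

Order all 10 blocks by rate: Lab L/first 31 > Lab H/first 30 > Lab V/first 25 > Lab V/second 24 > Lab L/second 21 > Lab T/first 20 > Lab H/second 17 > Lab F/first 16 > Lab F/second 10 > Lab T/second 5.
Fill Lab L first block (20 at 31) — 180 left.
Lab H first at 30: fill all 80 — 100 left.
Lab V first at 25: fill all 40 — 60 left.
Fill Lab V second block (30 at 24) — 30 left.
30 remain; put them into Lab L second at 21.
Total = 31×20 + 30×80 + 25×40 + 24×30 + 21×30 = 5370.

5370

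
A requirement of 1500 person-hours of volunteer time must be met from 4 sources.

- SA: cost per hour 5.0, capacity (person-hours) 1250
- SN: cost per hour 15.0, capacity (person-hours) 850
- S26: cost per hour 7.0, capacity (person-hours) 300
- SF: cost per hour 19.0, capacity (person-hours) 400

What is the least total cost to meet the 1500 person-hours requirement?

8000

Cheapest first:
Take 1250 from SA at 5.0 — need 250 more.
Take 250 from S26 at 7.0 to finish.
SN, SF: unused.
Cost = 1250×5.0 + 250×7.0 = 8000.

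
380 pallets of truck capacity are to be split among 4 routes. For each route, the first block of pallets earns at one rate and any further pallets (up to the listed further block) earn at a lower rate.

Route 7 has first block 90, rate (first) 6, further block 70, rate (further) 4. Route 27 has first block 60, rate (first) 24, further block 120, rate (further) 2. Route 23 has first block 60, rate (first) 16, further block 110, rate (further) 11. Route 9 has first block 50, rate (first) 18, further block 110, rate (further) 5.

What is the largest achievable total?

Order all 8 blocks by rate: Route 27/tier1 24 > Route 9/tier1 18 > Route 23/tier1 16 > Route 23/tier2 11 > Route 7/tier1 6 > Route 9/tier2 5 > Route 7/tier2 4 > Route 27/tier2 2.
Route 27 tier1 at 24: fill all 60 ; 320 left.
Route 9 tier1 at 18: fill all 50 ; 270 left.
Route 23 tier1 at 16: fill all 60 ; 210 left.
Route 23/tier2 (11): +110 ; 100 left.
Route 7/tier1 (6): +90 ; 10 left.
Route 9/tier2: +10 of 110 at 5; pool empty.
Total = 24×60 + 18×50 + 16×60 + 11×110 + 6×90 + 5×10 = 5100.

5100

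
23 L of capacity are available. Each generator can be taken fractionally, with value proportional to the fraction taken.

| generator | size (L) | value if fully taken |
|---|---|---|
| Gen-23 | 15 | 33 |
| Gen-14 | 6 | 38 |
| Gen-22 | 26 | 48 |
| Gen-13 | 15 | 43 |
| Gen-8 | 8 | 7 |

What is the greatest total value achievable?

85.4

Sort by value density: Gen-14 38/6≈6.33, Gen-13 43/15≈2.87, Gen-23 33/15≈2.2, Gen-22 48/26≈1.85, Gen-8 7/8≈0.875.
All 6 L of Gen-14 fit (value 38) — 17 remain.
All 15 L of Gen-13 fit (value 43) — 2 remain.
Only 2 L remain; take 2/15 of Gen-23 for value 33×2/15 = 4.4.
Total value = 85.4.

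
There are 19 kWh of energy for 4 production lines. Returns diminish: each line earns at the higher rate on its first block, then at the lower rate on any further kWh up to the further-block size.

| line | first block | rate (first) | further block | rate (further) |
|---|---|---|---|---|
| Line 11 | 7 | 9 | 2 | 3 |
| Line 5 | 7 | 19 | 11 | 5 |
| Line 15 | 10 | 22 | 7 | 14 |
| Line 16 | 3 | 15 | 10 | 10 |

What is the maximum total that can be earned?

383

Treat each block as its own option and order by rate: Line 15/tier1 22 > Line 5/tier1 19 > Line 16/tier1 15 > Line 15/tier2 14 > Line 16/tier2 10 > Line 11/tier1 9 > Line 5/tier2 5 > Line 11/tier2 3.
Line 15/tier1 (22): +10 → 9 left.
Line 5 tier1 at 19: fill all 7 → 2 left.
Line 16 tier1 at 15: only 2 left, fill 2.
Total = 22×10 + 19×7 + 15×2 = 383.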